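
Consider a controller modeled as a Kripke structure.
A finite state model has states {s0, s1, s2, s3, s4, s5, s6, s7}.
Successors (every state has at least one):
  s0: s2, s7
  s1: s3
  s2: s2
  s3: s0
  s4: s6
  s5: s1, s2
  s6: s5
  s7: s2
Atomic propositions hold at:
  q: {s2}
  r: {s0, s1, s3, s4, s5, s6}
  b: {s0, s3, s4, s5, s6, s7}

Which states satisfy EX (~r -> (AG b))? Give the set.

{s1, s3, s4, s5, s6}

Sat(~r) = {s2, s7}
AG b: greatest fixpoint, start Z0 = {s0, s3, s4, s5, s6, s7}, keep only states in Sat with every successor in Z. Z1 = {s3, s4, s6}; Z2 = {s4}; Z3 = ∅; fixed.
Sat(AG b) = ∅
Sat(~r -> (AG b)) = {s0, s1, s3, s4, s5, s6}
Sat(EX (~r -> (AG b))) = {s : some successor in {s0, s1, s3, s4, s5, s6}} = {s1, s3, s4, s5, s6}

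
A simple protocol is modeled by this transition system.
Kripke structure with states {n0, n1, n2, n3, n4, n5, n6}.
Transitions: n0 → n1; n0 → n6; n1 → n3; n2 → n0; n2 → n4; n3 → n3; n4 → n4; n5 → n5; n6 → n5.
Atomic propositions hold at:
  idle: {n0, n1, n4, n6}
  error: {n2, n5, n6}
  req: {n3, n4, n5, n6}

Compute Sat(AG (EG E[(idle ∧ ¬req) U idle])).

{n4}

Sat(¬req) = {n0, n1, n2}
Sat(idle ∧ ¬req) = {n0, n1}
E[(idle ∧ ¬req) U idle]: least fixpoint, start Z0 = Sat(idle) = {n0, n1, n4, n6}, add states in Sat(idle ∧ ¬req) with some successor in Z. Already a fixed point.
Sat(E[(idle ∧ ¬req) U idle]) = {n0, n1, n4, n6}
EG E[(idle ∧ ¬req) U idle]: greatest fixpoint, start Z0 = {n0, n1, n4, n6}, keep only states in Sat with some successor in Z. Z1 = {n0, n4}; Z2 = {n4}; fixed.
Sat(EG E[(idle ∧ ¬req) U idle]) = {n4}
AG (EG E[(idle ∧ ¬req) U idle]): greatest fixpoint, start Z0 = {n4}, keep only states in Sat with every successor in Z. Already a fixed point.
Sat(AG (EG E[(idle ∧ ¬req) U idle])) = {n4}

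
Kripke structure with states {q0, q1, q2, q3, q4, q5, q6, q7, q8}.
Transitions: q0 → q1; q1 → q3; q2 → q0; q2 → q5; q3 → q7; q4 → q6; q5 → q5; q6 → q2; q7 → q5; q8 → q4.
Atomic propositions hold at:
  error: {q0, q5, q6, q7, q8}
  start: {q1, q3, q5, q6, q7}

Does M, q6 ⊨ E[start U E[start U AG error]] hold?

AG error: greatest fixpoint, start Z0 = {q0, q5, q6, q7, q8}, keep only states in Sat with every successor in Z. Z1 = {q5, q7}; fixed.
Sat(AG error) = {q5, q7}
E[start U AG error]: least fixpoint, start Z0 = Sat(AG error) = {q5, q7}, add states in Sat(start) with some successor in Z. Z1 = {q3, q5, q7}; Z2 = {q1, q3, q5, q7}; fixed.
Sat(E[start U AG error]) = {q1, q3, q5, q7}
E[start U E[start U AG error]]: least fixpoint, start Z0 = Sat(E[start U AG error]) = {q1, q3, q5, q7}, add states in Sat(start) with some successor in Z. Already a fixed point.
Sat(E[start U E[start U AG error]]) = {q1, q3, q5, q7}
q6 ∉ Sat(E[start U E[start U AG error]]) = {q1, q3, q5, q7}, so the formula does not hold at q6.

No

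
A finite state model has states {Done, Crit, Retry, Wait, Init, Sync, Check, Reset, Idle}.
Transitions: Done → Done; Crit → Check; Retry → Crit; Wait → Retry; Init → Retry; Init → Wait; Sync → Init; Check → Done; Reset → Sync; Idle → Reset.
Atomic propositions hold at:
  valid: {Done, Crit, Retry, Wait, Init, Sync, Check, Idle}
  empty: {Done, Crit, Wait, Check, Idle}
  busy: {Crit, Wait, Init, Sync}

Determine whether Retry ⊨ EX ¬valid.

No

Sat(¬valid) = {Reset}
Sat(EX ¬valid) = {s : some successor in {Reset}} = {Idle}
Retry ∉ Sat(EX ¬valid) = {Idle}, so the formula does not hold at Retry.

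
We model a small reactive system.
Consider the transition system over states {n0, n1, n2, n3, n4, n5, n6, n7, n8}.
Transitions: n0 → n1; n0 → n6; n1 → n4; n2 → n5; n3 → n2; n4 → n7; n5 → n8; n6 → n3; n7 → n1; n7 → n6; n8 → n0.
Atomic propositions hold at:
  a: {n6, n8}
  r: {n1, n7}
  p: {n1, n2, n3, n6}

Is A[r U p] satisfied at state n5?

No

A[r U p]: least fixpoint, start Z0 = Sat(p) = {n1, n2, n3, n6}, add states in Sat(r) with every successor in Z. Z1 = {n1, n2, n3, n6, n7}; fixed.
Sat(A[r U p]) = {n1, n2, n3, n6, n7}
n5 ∉ Sat(A[r U p]) = {n1, n2, n3, n6, n7}, so the formula does not hold at n5.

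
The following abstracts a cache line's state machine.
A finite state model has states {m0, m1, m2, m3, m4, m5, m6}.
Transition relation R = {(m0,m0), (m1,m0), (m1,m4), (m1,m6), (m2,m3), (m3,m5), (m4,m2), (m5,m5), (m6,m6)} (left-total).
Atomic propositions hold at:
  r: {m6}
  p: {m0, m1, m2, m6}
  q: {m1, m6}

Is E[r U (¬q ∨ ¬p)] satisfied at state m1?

Sat(¬q) = {m0, m2, m3, m4, m5}
Sat(¬p) = {m3, m4, m5}
Sat(¬q ∨ ¬p) = {m0, m2, m3, m4, m5}
E[r U (¬q ∨ ¬p)]: least fixpoint, start Z0 = Sat((¬q ∨ ¬p)) = {m0, m2, m3, m4, m5}, add states in Sat(r) with some successor in Z. Already a fixed point.
Sat(E[r U (¬q ∨ ¬p)]) = {m0, m2, m3, m4, m5}
m1 ∉ Sat(E[r U (¬q ∨ ¬p)]) = {m0, m2, m3, m4, m5}, so the formula does not hold at m1.

No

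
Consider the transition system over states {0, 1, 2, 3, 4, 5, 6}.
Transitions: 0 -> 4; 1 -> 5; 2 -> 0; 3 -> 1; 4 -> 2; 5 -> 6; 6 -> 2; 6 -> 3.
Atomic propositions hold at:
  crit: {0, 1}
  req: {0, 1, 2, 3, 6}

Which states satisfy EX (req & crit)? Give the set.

Sat(req & crit) = {0, 1}
Sat(EX (req & crit)) = {s : some successor in {0, 1}} = {2, 3}

{2, 3}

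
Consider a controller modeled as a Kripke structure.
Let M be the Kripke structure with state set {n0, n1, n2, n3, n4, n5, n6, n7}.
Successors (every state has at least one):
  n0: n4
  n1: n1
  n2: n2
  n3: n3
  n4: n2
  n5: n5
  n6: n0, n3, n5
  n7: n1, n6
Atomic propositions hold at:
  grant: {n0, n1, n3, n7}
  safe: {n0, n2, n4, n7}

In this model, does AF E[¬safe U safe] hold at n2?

Sat(¬safe) = {n1, n3, n5, n6}
E[¬safe U safe]: least fixpoint, start Z0 = Sat(safe) = {n0, n2, n4, n7}, add states in Sat(¬safe) with some successor in Z. Z1 = {n0, n2, n4, n6, n7}; fixed.
Sat(E[¬safe U safe]) = {n0, n2, n4, n6, n7}
AF E[¬safe U safe]: least fixpoint, start Z0 = {n0, n2, n4, n6, n7}, add states with every successor in Z. Already a fixed point.
Sat(AF E[¬safe U safe]) = {n0, n2, n4, n6, n7}
n2 ∈ Sat(AF E[¬safe U safe]) = {n0, n2, n4, n6, n7}, so the formula holds at n2.

Yes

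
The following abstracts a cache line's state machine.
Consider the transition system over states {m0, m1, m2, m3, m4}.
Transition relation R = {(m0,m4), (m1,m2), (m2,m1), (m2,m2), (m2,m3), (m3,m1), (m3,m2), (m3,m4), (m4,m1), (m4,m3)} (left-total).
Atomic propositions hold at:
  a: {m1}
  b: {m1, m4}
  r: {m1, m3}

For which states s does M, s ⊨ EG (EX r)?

Sat(EX r) = {s : some successor in {m1, m3}} = {m2, m3, m4}
EG (EX r): greatest fixpoint, start Z0 = {m2, m3, m4}, keep only states in Sat with some successor in Z. Already a fixed point.
Sat(EG (EX r)) = {m2, m3, m4}

{m2, m3, m4}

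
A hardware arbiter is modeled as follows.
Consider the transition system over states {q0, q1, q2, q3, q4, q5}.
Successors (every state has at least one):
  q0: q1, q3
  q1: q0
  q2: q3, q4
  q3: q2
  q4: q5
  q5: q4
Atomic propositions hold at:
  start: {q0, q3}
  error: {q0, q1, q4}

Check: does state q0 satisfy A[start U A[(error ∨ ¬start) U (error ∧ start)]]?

Sat(¬start) = {q1, q2, q4, q5}
Sat(error ∨ ¬start) = {q0, q1, q2, q4, q5}
Sat(error ∧ start) = {q0}
A[(error ∨ ¬start) U (error ∧ start)]: least fixpoint, start Z0 = Sat((error ∧ start)) = {q0}, add states in Sat(error ∨ ¬start) with every successor in Z. Z1 = {q0, q1}; fixed.
Sat(A[(error ∨ ¬start) U (error ∧ start)]) = {q0, q1}
A[start U A[(error ∨ ¬start) U (error ∧ start)]]: least fixpoint, start Z0 = Sat(A[(error ∨ ¬start) U (error ∧ start)]) = {q0, q1}, add states in Sat(start) with every successor in Z. Already a fixed point.
Sat(A[start U A[(error ∨ ¬start) U (error ∧ start)]]) = {q0, q1}
q0 ∈ Sat(A[start U A[(error ∨ ¬start) U (error ∧ start)]]) = {q0, q1}, so the formula holds at q0.

Yes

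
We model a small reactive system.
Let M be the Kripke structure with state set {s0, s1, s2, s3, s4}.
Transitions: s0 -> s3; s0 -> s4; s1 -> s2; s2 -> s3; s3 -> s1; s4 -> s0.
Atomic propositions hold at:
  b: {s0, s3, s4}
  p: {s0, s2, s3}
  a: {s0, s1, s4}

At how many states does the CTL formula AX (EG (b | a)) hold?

Sat(b | a) = {s0, s1, s3, s4}
EG (b | a): greatest fixpoint, start Z0 = {s0, s1, s3, s4}, keep only states in Sat with some successor in Z. Z1 = {s0, s3, s4}; Z2 = {s0, s4}; fixed.
Sat(EG (b | a)) = {s0, s4}
Sat(AX (EG (b | a))) = {s : every successor in {s0, s4}} = {s4}
|Sat(AX (EG (b | a)))| = |{s4}| = 1.

1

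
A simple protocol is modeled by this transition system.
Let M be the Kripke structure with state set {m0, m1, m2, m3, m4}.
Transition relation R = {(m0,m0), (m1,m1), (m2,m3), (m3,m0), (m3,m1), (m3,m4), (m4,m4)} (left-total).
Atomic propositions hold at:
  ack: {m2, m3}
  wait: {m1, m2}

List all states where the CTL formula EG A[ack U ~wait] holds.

Sat(~wait) = {m0, m3, m4}
A[ack U ~wait]: least fixpoint, start Z0 = Sat(~wait) = {m0, m3, m4}, add states in Sat(ack) with every successor in Z. Z1 = {m0, m2, m3, m4}; fixed.
Sat(A[ack U ~wait]) = {m0, m2, m3, m4}
EG A[ack U ~wait]: greatest fixpoint, start Z0 = {m0, m2, m3, m4}, keep only states in Sat with some successor in Z. Already a fixed point.
Sat(EG A[ack U ~wait]) = {m0, m2, m3, m4}

{m0, m2, m3, m4}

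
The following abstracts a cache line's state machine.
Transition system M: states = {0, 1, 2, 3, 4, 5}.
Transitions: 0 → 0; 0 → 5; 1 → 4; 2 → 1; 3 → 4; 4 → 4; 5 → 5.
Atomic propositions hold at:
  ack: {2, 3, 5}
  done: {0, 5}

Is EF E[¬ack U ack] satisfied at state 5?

Sat(¬ack) = {0, 1, 4}
E[¬ack U ack]: least fixpoint, start Z0 = Sat(ack) = {2, 3, 5}, add states in Sat(¬ack) with some successor in Z. Z1 = {0, 2, 3, 5}; fixed.
Sat(E[¬ack U ack]) = {0, 2, 3, 5}
EF E[¬ack U ack]: least fixpoint, start Z0 = {0, 2, 3, 5}, add states with some successor in Z. Already a fixed point.
Sat(EF E[¬ack U ack]) = {0, 2, 3, 5}
5 ∈ Sat(EF E[¬ack U ack]) = {0, 2, 3, 5}, so the formula holds at 5.

Yes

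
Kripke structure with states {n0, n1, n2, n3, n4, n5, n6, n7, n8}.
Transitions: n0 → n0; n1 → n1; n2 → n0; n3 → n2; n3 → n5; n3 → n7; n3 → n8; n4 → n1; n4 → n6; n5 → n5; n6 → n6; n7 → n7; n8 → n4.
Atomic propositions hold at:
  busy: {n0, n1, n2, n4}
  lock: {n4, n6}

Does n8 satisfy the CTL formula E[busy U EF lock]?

EF lock: least fixpoint, start Z0 = {n4, n6}, add states with some successor in Z. Z1 = {n4, n6, n8}; Z2 = {n3, n4, n6, n8}; fixed.
Sat(EF lock) = {n3, n4, n6, n8}
E[busy U EF lock]: least fixpoint, start Z0 = Sat(EF lock) = {n3, n4, n6, n8}, add states in Sat(busy) with some successor in Z. Already a fixed point.
Sat(E[busy U EF lock]) = {n3, n4, n6, n8}
n8 ∈ Sat(E[busy U EF lock]) = {n3, n4, n6, n8}, so the formula holds at n8.

Yes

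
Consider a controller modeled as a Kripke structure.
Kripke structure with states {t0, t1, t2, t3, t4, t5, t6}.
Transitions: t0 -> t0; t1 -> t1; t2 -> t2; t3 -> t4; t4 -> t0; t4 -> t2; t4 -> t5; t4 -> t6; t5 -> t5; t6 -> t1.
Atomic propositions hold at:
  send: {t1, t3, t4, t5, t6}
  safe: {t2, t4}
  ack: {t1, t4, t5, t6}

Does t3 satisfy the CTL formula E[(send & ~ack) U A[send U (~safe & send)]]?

Yes

Sat(~ack) = {t0, t2, t3}
Sat(send & ~ack) = {t3}
Sat(~safe) = {t0, t1, t3, t5, t6}
Sat(~safe & send) = {t1, t3, t5, t6}
A[send U (~safe & send)]: least fixpoint, start Z0 = Sat((~safe & send)) = {t1, t3, t5, t6}, add states in Sat(send) with every successor in Z. Already a fixed point.
Sat(A[send U (~safe & send)]) = {t1, t3, t5, t6}
E[(send & ~ack) U A[send U (~safe & send)]]: least fixpoint, start Z0 = Sat(A[send U (~safe & send)]) = {t1, t3, t5, t6}, add states in Sat(send & ~ack) with some successor in Z. Already a fixed point.
Sat(E[(send & ~ack) U A[send U (~safe & send)]]) = {t1, t3, t5, t6}
t3 ∈ Sat(E[(send & ~ack) U A[send U (~safe & send)]]) = {t1, t3, t5, t6}, so the formula holds at t3.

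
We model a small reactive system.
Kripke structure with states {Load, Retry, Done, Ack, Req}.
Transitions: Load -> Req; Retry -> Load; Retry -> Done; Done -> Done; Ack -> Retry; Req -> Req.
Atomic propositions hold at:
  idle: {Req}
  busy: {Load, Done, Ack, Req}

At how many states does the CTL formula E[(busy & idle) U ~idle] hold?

Sat(busy & idle) = {Req}
Sat(~idle) = {Load, Retry, Done, Ack}
E[(busy & idle) U ~idle]: least fixpoint, start Z0 = Sat(~idle) = {Load, Retry, Done, Ack}, add states in Sat(busy & idle) with some successor in Z. Already a fixed point.
Sat(E[(busy & idle) U ~idle]) = {Load, Retry, Done, Ack}
|Sat(E[(busy & idle) U ~idle])| = |{Load, Retry, Done, Ack}| = 4.

4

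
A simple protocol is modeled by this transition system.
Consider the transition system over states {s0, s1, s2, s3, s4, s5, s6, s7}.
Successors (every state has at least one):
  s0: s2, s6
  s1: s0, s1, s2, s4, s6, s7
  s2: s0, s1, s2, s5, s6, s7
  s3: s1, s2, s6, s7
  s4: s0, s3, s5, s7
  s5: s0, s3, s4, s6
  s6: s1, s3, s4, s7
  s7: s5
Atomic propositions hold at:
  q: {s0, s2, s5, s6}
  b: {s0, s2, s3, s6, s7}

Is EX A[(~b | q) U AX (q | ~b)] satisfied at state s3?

Yes

Sat(~b) = {s1, s4, s5}
Sat(~b | q) = {s0, s1, s2, s4, s5, s6}
Sat(q | ~b) = {s0, s1, s2, s4, s5, s6}
Sat(AX (q | ~b)) = {s : every successor in {s0, s1, s2, s4, s5, s6}} = {s0, s7}
A[(~b | q) U AX (q | ~b)]: least fixpoint, start Z0 = Sat(AX (q | ~b)) = {s0, s7}, add states in Sat(~b | q) with every successor in Z. Already a fixed point.
Sat(A[(~b | q) U AX (q | ~b)]) = {s0, s7}
Sat(EX A[(~b | q) U AX (q | ~b)]) = {s : some successor in {s0, s7}} = {s1, s2, s3, s4, s5, s6}
s3 ∈ Sat(EX A[(~b | q) U AX (q | ~b)]) = {s1, s2, s3, s4, s5, s6}, so the formula holds at s3.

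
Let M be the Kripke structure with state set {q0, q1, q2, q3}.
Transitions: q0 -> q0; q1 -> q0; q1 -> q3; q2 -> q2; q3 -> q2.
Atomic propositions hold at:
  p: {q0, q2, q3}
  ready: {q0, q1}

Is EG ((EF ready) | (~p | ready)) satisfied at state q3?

EF ready: least fixpoint, start Z0 = {q0, q1}, add states with some successor in Z. Already a fixed point.
Sat(EF ready) = {q0, q1}
Sat(~p) = {q1}
Sat(~p | ready) = {q0, q1}
Sat((EF ready) | (~p | ready)) = {q0, q1}
EG ((EF ready) | (~p | ready)): greatest fixpoint, start Z0 = {q0, q1}, keep only states in Sat with some successor in Z. Already a fixed point.
Sat(EG ((EF ready) | (~p | ready))) = {q0, q1}
q3 ∉ Sat(EG ((EF ready) | (~p | ready))) = {q0, q1}, so the formula does not hold at q3.

No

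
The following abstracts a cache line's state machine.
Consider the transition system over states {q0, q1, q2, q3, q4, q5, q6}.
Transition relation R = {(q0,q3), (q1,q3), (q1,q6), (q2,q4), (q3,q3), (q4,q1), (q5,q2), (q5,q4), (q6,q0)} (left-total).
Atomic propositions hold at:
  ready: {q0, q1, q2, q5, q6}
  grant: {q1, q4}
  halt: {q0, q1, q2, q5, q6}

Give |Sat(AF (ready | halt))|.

6

Sat(ready | halt) = {q0, q1, q2, q5, q6}
AF (ready | halt): least fixpoint, start Z0 = {q0, q1, q2, q5, q6}, add states with every successor in Z. Z1 = {q0, q1, q2, q4, q5, q6}; fixed.
Sat(AF (ready | halt)) = {q0, q1, q2, q4, q5, q6}
|Sat(AF (ready | halt))| = |{q0, q1, q2, q4, q5, q6}| = 6.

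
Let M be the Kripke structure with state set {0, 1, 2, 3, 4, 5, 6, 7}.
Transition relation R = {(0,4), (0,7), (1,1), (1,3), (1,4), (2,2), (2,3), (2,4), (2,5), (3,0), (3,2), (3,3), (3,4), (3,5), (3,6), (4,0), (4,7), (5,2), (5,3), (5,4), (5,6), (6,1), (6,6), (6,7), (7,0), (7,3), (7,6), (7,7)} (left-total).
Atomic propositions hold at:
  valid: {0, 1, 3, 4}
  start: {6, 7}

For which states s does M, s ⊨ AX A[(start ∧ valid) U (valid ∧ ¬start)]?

Sat(start ∧ valid) = ∅
Sat(¬start) = {0, 1, 2, 3, 4, 5}
Sat(valid ∧ ¬start) = {0, 1, 3, 4}
A[(start ∧ valid) U (valid ∧ ¬start)]: least fixpoint, start Z0 = Sat((valid ∧ ¬start)) = {0, 1, 3, 4}, add states in Sat(start ∧ valid) with every successor in Z. Already a fixed point.
Sat(A[(start ∧ valid) U (valid ∧ ¬start)]) = {0, 1, 3, 4}
Sat(AX A[(start ∧ valid) U (valid ∧ ¬start)]) = {s : every successor in {0, 1, 3, 4}} = {1}

{1}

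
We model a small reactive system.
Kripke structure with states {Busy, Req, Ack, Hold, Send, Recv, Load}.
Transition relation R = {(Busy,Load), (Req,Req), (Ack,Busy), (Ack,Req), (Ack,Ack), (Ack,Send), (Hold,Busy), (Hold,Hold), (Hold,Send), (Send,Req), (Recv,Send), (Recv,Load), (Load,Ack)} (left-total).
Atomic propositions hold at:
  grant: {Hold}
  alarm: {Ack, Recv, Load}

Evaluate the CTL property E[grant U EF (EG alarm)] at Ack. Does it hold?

EG alarm: greatest fixpoint, start Z0 = {Ack, Recv, Load}, keep only states in Sat with some successor in Z. Already a fixed point.
Sat(EG alarm) = {Ack, Recv, Load}
EF (EG alarm): least fixpoint, start Z0 = {Ack, Recv, Load}, add states with some successor in Z. Z1 = {Busy, Ack, Recv, Load}; Z2 = {Busy, Ack, Hold, Recv, Load}; fixed.
Sat(EF (EG alarm)) = {Busy, Ack, Hold, Recv, Load}
E[grant U EF (EG alarm)]: least fixpoint, start Z0 = Sat(EF (EG alarm)) = {Busy, Ack, Hold, Recv, Load}, add states in Sat(grant) with some successor in Z. Already a fixed point.
Sat(E[grant U EF (EG alarm)]) = {Busy, Ack, Hold, Recv, Load}
Ack ∈ Sat(E[grant U EF (EG alarm)]) = {Busy, Ack, Hold, Recv, Load}, so the formula holds at Ack.

Yes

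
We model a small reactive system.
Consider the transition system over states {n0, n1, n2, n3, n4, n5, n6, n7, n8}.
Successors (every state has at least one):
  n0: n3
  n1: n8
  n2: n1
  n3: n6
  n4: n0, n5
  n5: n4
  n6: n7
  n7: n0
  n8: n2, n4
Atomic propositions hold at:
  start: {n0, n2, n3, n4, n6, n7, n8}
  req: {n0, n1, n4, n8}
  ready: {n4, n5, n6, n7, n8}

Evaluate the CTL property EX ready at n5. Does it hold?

Sat(EX ready) = {s : some successor in {n4, n5, n6, n7, n8}} = {n1, n3, n4, n5, n6, n8}
n5 ∈ Sat(EX ready) = {n1, n3, n4, n5, n6, n8}, so the formula holds at n5.

Yes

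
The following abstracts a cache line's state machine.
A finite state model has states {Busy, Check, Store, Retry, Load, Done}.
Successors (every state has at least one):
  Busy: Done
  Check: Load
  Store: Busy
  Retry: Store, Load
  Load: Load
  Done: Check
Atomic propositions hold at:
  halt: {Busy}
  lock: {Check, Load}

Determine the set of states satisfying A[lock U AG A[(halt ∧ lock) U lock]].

Sat(halt ∧ lock) = ∅
A[(halt ∧ lock) U lock]: least fixpoint, start Z0 = Sat(lock) = {Check, Load}, add states in Sat(halt ∧ lock) with every successor in Z. Already a fixed point.
Sat(A[(halt ∧ lock) U lock]) = {Check, Load}
AG A[(halt ∧ lock) U lock]: greatest fixpoint, start Z0 = {Check, Load}, keep only states in Sat with every successor in Z. Already a fixed point.
Sat(AG A[(halt ∧ lock) U lock]) = {Check, Load}
A[lock U AG A[(halt ∧ lock) U lock]]: least fixpoint, start Z0 = Sat(AG A[(halt ∧ lock) U lock]) = {Check, Load}, add states in Sat(lock) with every successor in Z. Already a fixed point.
Sat(A[lock U AG A[(halt ∧ lock) U lock]]) = {Check, Load}

{Check, Load}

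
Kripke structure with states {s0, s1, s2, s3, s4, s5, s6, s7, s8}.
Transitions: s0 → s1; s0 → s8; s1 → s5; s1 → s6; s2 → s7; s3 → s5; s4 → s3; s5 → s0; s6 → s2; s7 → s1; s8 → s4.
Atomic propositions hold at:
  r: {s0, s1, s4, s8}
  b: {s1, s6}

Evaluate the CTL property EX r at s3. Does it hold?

Sat(EX r) = {s : some successor in {s0, s1, s4, s8}} = {s0, s5, s7, s8}
s3 ∉ Sat(EX r) = {s0, s5, s7, s8}, so the formula does not hold at s3.

No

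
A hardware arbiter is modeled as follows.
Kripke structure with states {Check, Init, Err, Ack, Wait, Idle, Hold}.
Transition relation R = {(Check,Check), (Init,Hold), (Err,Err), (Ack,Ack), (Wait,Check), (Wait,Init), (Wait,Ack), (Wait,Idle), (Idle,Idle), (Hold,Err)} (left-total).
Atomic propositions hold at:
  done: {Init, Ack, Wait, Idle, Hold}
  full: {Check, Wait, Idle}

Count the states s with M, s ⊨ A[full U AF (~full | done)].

6

Sat(~full) = {Init, Err, Ack, Hold}
Sat(~full | done) = {Init, Err, Ack, Wait, Idle, Hold}
AF (~full | done): least fixpoint, start Z0 = {Init, Err, Ack, Wait, Idle, Hold}, add states with every successor in Z. Already a fixed point.
Sat(AF (~full | done)) = {Init, Err, Ack, Wait, Idle, Hold}
A[full U AF (~full | done)]: least fixpoint, start Z0 = Sat(AF (~full | done)) = {Init, Err, Ack, Wait, Idle, Hold}, add states in Sat(full) with every successor in Z. Already a fixed point.
Sat(A[full U AF (~full | done)]) = {Init, Err, Ack, Wait, Idle, Hold}
|Sat(A[full U AF (~full | done)])| = |{Init, Err, Ack, Wait, Idle, Hold}| = 6.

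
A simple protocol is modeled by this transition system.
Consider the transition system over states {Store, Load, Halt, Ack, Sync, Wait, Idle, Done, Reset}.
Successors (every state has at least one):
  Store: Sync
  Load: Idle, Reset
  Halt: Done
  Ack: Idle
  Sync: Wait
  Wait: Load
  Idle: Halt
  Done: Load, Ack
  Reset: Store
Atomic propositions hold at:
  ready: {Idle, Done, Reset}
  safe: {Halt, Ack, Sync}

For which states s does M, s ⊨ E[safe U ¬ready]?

Sat(¬ready) = {Store, Load, Halt, Ack, Sync, Wait}
E[safe U ¬ready]: least fixpoint, start Z0 = Sat(¬ready) = {Store, Load, Halt, Ack, Sync, Wait}, add states in Sat(safe) with some successor in Z. Already a fixed point.
Sat(E[safe U ¬ready]) = {Store, Load, Halt, Ack, Sync, Wait}

{Store, Load, Halt, Ack, Sync, Wait}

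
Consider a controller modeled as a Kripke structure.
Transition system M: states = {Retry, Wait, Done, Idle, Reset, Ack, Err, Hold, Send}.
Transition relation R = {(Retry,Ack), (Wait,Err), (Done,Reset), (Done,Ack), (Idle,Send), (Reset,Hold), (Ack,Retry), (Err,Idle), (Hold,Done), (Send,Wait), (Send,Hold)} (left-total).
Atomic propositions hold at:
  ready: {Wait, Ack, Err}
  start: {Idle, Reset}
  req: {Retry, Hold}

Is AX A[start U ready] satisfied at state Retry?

A[start U ready]: least fixpoint, start Z0 = Sat(ready) = {Wait, Ack, Err}, add states in Sat(start) with every successor in Z. Already a fixed point.
Sat(A[start U ready]) = {Wait, Ack, Err}
Sat(AX A[start U ready]) = {s : every successor in {Wait, Ack, Err}} = {Retry, Wait}
Retry ∈ Sat(AX A[start U ready]) = {Retry, Wait}, so the formula holds at Retry.

Yes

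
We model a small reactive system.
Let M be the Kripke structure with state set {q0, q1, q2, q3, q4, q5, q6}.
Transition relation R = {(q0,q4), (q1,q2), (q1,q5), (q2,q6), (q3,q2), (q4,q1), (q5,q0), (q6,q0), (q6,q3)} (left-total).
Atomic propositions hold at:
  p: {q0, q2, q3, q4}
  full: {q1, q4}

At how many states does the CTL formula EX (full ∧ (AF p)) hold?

2

AF p: least fixpoint, start Z0 = {q0, q2, q3, q4}, add states with every successor in Z. Z1 = {q0, q2, q3, q4, q5, q6}; Z2 = {q0, q1, q2, q3, q4, q5, q6}; fixed.
Sat(AF p) = {q0, q1, q2, q3, q4, q5, q6}
Sat(full ∧ (AF p)) = {q1, q4}
Sat(EX (full ∧ (AF p))) = {s : some successor in {q1, q4}} = {q0, q4}
|Sat(EX (full ∧ (AF p)))| = |{q0, q4}| = 2.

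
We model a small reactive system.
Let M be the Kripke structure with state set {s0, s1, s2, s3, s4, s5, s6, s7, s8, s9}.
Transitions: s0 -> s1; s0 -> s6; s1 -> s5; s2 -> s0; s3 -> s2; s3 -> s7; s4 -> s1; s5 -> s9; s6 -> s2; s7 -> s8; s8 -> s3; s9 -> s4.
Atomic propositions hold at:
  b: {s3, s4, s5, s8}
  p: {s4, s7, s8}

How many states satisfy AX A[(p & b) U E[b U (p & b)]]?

Sat(p & b) = {s4, s8}
E[b U (p & b)]: least fixpoint, start Z0 = Sat((p & b)) = {s4, s8}, add states in Sat(b) with some successor in Z. Already a fixed point.
Sat(E[b U (p & b)]) = {s4, s8}
A[(p & b) U E[b U (p & b)]]: least fixpoint, start Z0 = Sat(E[b U (p & b)]) = {s4, s8}, add states in Sat(p & b) with every successor in Z. Already a fixed point.
Sat(A[(p & b) U E[b U (p & b)]]) = {s4, s8}
Sat(AX A[(p & b) U E[b U (p & b)]]) = {s : every successor in {s4, s8}} = {s7, s9}
|Sat(AX A[(p & b) U E[b U (p & b)]])| = |{s7, s9}| = 2.

2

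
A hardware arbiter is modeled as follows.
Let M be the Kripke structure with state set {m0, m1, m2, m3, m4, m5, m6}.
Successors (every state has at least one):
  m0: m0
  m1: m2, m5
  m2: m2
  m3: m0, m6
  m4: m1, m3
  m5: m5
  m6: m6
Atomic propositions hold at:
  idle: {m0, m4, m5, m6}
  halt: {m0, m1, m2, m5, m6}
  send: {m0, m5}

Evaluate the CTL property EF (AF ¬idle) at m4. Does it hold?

Yes

Sat(¬idle) = {m1, m2, m3}
AF ¬idle: least fixpoint, start Z0 = {m1, m2, m3}, add states with every successor in Z. Z1 = {m1, m2, m3, m4}; fixed.
Sat(AF ¬idle) = {m1, m2, m3, m4}
EF (AF ¬idle): least fixpoint, start Z0 = {m1, m2, m3, m4}, add states with some successor in Z. Already a fixed point.
Sat(EF (AF ¬idle)) = {m1, m2, m3, m4}
m4 ∈ Sat(EF (AF ¬idle)) = {m1, m2, m3, m4}, so the formula holds at m4.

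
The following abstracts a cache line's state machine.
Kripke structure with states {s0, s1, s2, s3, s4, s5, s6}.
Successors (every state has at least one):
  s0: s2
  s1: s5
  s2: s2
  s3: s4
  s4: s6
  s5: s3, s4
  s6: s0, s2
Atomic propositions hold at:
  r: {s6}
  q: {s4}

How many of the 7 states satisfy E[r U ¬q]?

6

Sat(¬q) = {s0, s1, s2, s3, s5, s6}
E[r U ¬q]: least fixpoint, start Z0 = Sat(¬q) = {s0, s1, s2, s3, s5, s6}, add states in Sat(r) with some successor in Z. Already a fixed point.
Sat(E[r U ¬q]) = {s0, s1, s2, s3, s5, s6}
|Sat(E[r U ¬q])| = |{s0, s1, s2, s3, s5, s6}| = 6.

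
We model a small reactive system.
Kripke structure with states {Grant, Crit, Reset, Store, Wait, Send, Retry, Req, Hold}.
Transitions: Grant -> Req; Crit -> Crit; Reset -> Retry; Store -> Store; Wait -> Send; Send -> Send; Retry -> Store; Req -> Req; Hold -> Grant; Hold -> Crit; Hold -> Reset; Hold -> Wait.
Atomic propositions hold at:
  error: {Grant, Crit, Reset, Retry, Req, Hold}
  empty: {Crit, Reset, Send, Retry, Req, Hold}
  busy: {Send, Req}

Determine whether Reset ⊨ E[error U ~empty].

Yes

Sat(~empty) = {Grant, Store, Wait}
E[error U ~empty]: least fixpoint, start Z0 = Sat(~empty) = {Grant, Store, Wait}, add states in Sat(error) with some successor in Z. Z1 = {Grant, Store, Wait, Retry, Hold}; Z2 = {Grant, Reset, Store, Wait, Retry, Hold}; fixed.
Sat(E[error U ~empty]) = {Grant, Reset, Store, Wait, Retry, Hold}
Reset ∈ Sat(E[error U ~empty]) = {Grant, Reset, Store, Wait, Retry, Hold}, so the formula holds at Reset.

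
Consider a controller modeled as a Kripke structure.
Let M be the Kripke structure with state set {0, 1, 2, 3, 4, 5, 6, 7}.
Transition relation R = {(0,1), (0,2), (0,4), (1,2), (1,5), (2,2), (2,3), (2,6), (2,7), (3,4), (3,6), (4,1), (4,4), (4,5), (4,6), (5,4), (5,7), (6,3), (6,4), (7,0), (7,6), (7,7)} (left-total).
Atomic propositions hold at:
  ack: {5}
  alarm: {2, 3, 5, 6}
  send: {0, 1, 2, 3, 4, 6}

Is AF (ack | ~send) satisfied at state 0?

No

Sat(~send) = {5, 7}
Sat(ack | ~send) = {5, 7}
AF (ack | ~send): least fixpoint, start Z0 = {5, 7}, add states with every successor in Z. Already a fixed point.
Sat(AF (ack | ~send)) = {5, 7}
0 ∉ Sat(AF (ack | ~send)) = {5, 7}, so the formula does not hold at 0.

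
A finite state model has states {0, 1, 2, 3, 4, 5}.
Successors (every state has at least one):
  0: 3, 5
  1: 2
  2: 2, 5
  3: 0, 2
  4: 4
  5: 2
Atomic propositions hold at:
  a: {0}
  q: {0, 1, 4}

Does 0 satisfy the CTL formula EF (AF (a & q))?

Yes

Sat(a & q) = {0}
AF (a & q): least fixpoint, start Z0 = {0}, add states with every successor in Z. Already a fixed point.
Sat(AF (a & q)) = {0}
EF (AF (a & q)): least fixpoint, start Z0 = {0}, add states with some successor in Z. Z1 = {0, 3}; fixed.
Sat(EF (AF (a & q))) = {0, 3}
0 ∈ Sat(EF (AF (a & q))) = {0, 3}, so the formula holds at 0.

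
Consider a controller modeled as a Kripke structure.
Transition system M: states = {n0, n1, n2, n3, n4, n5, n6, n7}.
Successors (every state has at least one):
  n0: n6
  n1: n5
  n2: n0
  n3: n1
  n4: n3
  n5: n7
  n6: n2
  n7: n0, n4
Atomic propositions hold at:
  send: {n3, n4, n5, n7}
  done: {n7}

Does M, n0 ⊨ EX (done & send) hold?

Sat(done & send) = {n7}
Sat(EX (done & send)) = {s : some successor in {n7}} = {n5}
n0 ∉ Sat(EX (done & send)) = {n5}, so the formula does not hold at n0.

No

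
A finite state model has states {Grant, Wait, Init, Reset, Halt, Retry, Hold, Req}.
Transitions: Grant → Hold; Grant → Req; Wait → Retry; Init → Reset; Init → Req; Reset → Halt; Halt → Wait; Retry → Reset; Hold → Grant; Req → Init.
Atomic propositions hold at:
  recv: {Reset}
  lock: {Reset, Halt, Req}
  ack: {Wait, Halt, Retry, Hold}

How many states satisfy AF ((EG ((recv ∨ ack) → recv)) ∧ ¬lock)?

4

Sat(recv ∨ ack) = {Wait, Reset, Halt, Retry, Hold}
Sat((recv ∨ ack) → recv) = {Grant, Init, Reset, Req}
EG ((recv ∨ ack) → recv): greatest fixpoint, start Z0 = {Grant, Init, Reset, Req}, keep only states in Sat with some successor in Z. Z1 = {Grant, Init, Req}; fixed.
Sat(EG ((recv ∨ ack) → recv)) = {Grant, Init, Req}
Sat(¬lock) = {Grant, Wait, Init, Retry, Hold}
Sat((EG ((recv ∨ ack) → recv)) ∧ ¬lock) = {Grant, Init}
AF ((EG ((recv ∨ ack) → recv)) ∧ ¬lock): least fixpoint, start Z0 = {Grant, Init}, add states with every successor in Z. Z1 = {Grant, Init, Hold, Req}; fixed.
Sat(AF ((EG ((recv ∨ ack) → recv)) ∧ ¬lock)) = {Grant, Init, Hold, Req}
|Sat(AF ((EG ((recv ∨ ack) → recv)) ∧ ¬lock))| = |{Grant, Init, Hold, Req}| = 4.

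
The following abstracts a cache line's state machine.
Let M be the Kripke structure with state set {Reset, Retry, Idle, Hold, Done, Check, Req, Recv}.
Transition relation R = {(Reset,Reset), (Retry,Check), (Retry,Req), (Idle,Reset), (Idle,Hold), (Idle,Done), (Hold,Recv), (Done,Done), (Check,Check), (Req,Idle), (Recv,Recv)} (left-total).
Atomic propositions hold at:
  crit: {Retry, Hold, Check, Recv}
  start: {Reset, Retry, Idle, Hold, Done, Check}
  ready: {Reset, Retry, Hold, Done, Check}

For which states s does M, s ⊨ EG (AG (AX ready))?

{Reset, Done, Check}

Sat(AX ready) = {s : every successor in {Reset, Retry, Hold, Done, Check}} = {Reset, Idle, Done, Check}
AG (AX ready): greatest fixpoint, start Z0 = {Reset, Idle, Done, Check}, keep only states in Sat with every successor in Z. Z1 = {Reset, Done, Check}; fixed.
Sat(AG (AX ready)) = {Reset, Done, Check}
EG (AG (AX ready)): greatest fixpoint, start Z0 = {Reset, Done, Check}, keep only states in Sat with some successor in Z. Already a fixed point.
Sat(EG (AG (AX ready))) = {Reset, Done, Check}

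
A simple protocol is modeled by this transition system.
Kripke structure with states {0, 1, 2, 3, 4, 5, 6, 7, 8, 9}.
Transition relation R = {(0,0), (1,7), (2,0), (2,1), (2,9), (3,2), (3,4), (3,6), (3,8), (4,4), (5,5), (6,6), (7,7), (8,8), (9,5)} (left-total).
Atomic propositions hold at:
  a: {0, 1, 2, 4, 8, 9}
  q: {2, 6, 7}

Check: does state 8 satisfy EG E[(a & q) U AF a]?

Yes

Sat(a & q) = {2}
AF a: least fixpoint, start Z0 = {0, 1, 2, 4, 8, 9}, add states with every successor in Z. Already a fixed point.
Sat(AF a) = {0, 1, 2, 4, 8, 9}
E[(a & q) U AF a]: least fixpoint, start Z0 = Sat(AF a) = {0, 1, 2, 4, 8, 9}, add states in Sat(a & q) with some successor in Z. Already a fixed point.
Sat(E[(a & q) U AF a]) = {0, 1, 2, 4, 8, 9}
EG E[(a & q) U AF a]: greatest fixpoint, start Z0 = {0, 1, 2, 4, 8, 9}, keep only states in Sat with some successor in Z. Z1 = {0, 2, 4, 8}; fixed.
Sat(EG E[(a & q) U AF a]) = {0, 2, 4, 8}
8 ∈ Sat(EG E[(a & q) U AF a]) = {0, 2, 4, 8}, so the formula holds at 8.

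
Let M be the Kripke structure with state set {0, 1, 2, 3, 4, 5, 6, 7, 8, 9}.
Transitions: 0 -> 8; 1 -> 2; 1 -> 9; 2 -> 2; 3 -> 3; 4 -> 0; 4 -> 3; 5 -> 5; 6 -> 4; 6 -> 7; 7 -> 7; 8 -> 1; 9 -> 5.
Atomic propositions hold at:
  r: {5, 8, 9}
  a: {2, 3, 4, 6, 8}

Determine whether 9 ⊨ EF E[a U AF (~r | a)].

Sat(~r) = {0, 1, 2, 3, 4, 6, 7}
Sat(~r | a) = {0, 1, 2, 3, 4, 6, 7, 8}
AF (~r | a): least fixpoint, start Z0 = {0, 1, 2, 3, 4, 6, 7, 8}, add states with every successor in Z. Already a fixed point.
Sat(AF (~r | a)) = {0, 1, 2, 3, 4, 6, 7, 8}
E[a U AF (~r | a)]: least fixpoint, start Z0 = Sat(AF (~r | a)) = {0, 1, 2, 3, 4, 6, 7, 8}, add states in Sat(a) with some successor in Z. Already a fixed point.
Sat(E[a U AF (~r | a)]) = {0, 1, 2, 3, 4, 6, 7, 8}
EF E[a U AF (~r | a)]: least fixpoint, start Z0 = {0, 1, 2, 3, 4, 6, 7, 8}, add states with some successor in Z. Already a fixed point.
Sat(EF E[a U AF (~r | a)]) = {0, 1, 2, 3, 4, 6, 7, 8}
9 ∉ Sat(EF E[a U AF (~r | a)]) = {0, 1, 2, 3, 4, 6, 7, 8}, so the formula does not hold at 9.

No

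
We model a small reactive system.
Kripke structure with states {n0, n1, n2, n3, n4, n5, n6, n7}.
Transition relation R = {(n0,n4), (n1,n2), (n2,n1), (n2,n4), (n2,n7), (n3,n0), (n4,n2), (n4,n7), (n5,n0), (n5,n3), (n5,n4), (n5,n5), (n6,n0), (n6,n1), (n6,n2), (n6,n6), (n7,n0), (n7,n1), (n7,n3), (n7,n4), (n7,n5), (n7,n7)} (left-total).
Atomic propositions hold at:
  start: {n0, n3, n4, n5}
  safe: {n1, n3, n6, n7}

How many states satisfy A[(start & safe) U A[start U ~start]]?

Sat(start & safe) = {n3}
Sat(~start) = {n1, n2, n6, n7}
A[start U ~start]: least fixpoint, start Z0 = Sat(~start) = {n1, n2, n6, n7}, add states in Sat(start) with every successor in Z. Z1 = {n1, n2, n4, n6, n7}; Z2 = {n0, n1, n2, n4, n6, n7}; Z3 = {n0, n1, n2, n3, n4, n6, n7}; fixed.
Sat(A[start U ~start]) = {n0, n1, n2, n3, n4, n6, n7}
A[(start & safe) U A[start U ~start]]: least fixpoint, start Z0 = Sat(A[start U ~start]) = {n0, n1, n2, n3, n4, n6, n7}, add states in Sat(start & safe) with every successor in Z. Already a fixed point.
Sat(A[(start & safe) U A[start U ~start]]) = {n0, n1, n2, n3, n4, n6, n7}
|Sat(A[(start & safe) U A[start U ~start]])| = |{n0, n1, n2, n3, n4, n6, n7}| = 7.

7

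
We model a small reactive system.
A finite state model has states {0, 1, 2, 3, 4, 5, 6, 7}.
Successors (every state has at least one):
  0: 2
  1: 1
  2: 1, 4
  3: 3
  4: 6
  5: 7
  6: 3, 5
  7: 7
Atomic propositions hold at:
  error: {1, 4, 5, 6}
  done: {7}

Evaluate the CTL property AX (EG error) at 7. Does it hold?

No

EG error: greatest fixpoint, start Z0 = {1, 4, 5, 6}, keep only states in Sat with some successor in Z. Z1 = {1, 4, 6}; Z2 = {1, 4}; Z3 = {1}; fixed.
Sat(EG error) = {1}
Sat(AX (EG error)) = {s : every successor in {1}} = {1}
7 ∉ Sat(AX (EG error)) = {1}, so the formula does not hold at 7.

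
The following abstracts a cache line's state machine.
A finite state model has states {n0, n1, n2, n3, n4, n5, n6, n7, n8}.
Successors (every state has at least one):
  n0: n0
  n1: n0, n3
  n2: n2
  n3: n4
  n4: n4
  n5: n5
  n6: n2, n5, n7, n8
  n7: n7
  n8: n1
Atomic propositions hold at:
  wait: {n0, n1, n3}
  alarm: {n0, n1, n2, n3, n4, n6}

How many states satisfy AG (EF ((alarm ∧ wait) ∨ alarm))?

6

Sat(alarm ∧ wait) = {n0, n1, n3}
Sat((alarm ∧ wait) ∨ alarm) = {n0, n1, n2, n3, n4, n6}
EF ((alarm ∧ wait) ∨ alarm): least fixpoint, start Z0 = {n0, n1, n2, n3, n4, n6}, add states with some successor in Z. Z1 = {n0, n1, n2, n3, n4, n6, n8}; fixed.
Sat(EF ((alarm ∧ wait) ∨ alarm)) = {n0, n1, n2, n3, n4, n6, n8}
AG (EF ((alarm ∧ wait) ∨ alarm)): greatest fixpoint, start Z0 = {n0, n1, n2, n3, n4, n6, n8}, keep only states in Sat with every successor in Z. Z1 = {n0, n1, n2, n3, n4, n8}; fixed.
Sat(AG (EF ((alarm ∧ wait) ∨ alarm))) = {n0, n1, n2, n3, n4, n8}
|Sat(AG (EF ((alarm ∧ wait) ∨ alarm)))| = |{n0, n1, n2, n3, n4, n8}| = 6.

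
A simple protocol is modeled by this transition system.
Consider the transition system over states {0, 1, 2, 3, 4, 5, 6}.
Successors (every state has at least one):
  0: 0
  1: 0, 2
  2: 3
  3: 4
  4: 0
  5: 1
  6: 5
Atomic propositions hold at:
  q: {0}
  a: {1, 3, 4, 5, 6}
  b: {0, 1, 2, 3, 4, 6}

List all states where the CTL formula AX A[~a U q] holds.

{0, 4}

Sat(~a) = {0, 2}
A[~a U q]: least fixpoint, start Z0 = Sat(q) = {0}, add states in Sat(~a) with every successor in Z. Already a fixed point.
Sat(A[~a U q]) = {0}
Sat(AX A[~a U q]) = {s : every successor in {0}} = {0, 4}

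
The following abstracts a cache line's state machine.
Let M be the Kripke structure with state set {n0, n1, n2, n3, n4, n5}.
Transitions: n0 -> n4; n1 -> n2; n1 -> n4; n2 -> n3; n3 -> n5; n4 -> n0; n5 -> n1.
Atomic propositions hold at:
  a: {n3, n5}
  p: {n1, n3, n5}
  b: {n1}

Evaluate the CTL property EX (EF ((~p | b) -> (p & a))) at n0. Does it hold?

No

Sat(~p) = {n0, n2, n4}
Sat(~p | b) = {n0, n1, n2, n4}
Sat(p & a) = {n3, n5}
Sat((~p | b) -> (p & a)) = {n3, n5}
EF ((~p | b) -> (p & a)): least fixpoint, start Z0 = {n3, n5}, add states with some successor in Z. Z1 = {n2, n3, n5}; Z2 = {n1, n2, n3, n5}; fixed.
Sat(EF ((~p | b) -> (p & a))) = {n1, n2, n3, n5}
Sat(EX (EF ((~p | b) -> (p & a)))) = {s : some successor in {n1, n2, n3, n5}} = {n1, n2, n3, n5}
n0 ∉ Sat(EX (EF ((~p | b) -> (p & a)))) = {n1, n2, n3, n5}, so the formula does not hold at n0.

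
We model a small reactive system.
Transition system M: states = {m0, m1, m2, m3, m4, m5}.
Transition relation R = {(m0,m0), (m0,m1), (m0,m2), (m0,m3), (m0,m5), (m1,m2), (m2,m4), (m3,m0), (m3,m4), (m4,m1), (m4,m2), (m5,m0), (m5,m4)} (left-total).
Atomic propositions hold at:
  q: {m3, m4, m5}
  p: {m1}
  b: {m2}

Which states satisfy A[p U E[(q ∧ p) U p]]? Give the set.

{m1}

Sat(q ∧ p) = ∅
E[(q ∧ p) U p]: least fixpoint, start Z0 = Sat(p) = {m1}, add states in Sat(q ∧ p) with some successor in Z. Already a fixed point.
Sat(E[(q ∧ p) U p]) = {m1}
A[p U E[(q ∧ p) U p]]: least fixpoint, start Z0 = Sat(E[(q ∧ p) U p]) = {m1}, add states in Sat(p) with every successor in Z. Already a fixed point.
Sat(A[p U E[(q ∧ p) U p]]) = {m1}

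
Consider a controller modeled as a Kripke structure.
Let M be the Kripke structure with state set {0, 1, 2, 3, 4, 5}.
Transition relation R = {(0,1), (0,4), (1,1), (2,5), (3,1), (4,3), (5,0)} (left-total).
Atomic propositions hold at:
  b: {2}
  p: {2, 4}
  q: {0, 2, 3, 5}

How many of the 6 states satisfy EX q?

3

Sat(EX q) = {s : some successor in {0, 2, 3, 5}} = {2, 4, 5}
|Sat(EX q)| = |{2, 4, 5}| = 3.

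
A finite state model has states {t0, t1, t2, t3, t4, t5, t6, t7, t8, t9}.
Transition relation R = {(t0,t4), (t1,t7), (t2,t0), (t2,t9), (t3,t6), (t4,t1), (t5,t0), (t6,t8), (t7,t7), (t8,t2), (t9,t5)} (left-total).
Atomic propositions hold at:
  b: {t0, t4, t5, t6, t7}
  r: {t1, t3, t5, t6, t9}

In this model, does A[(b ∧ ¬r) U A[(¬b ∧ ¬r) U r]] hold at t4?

Yes

Sat(¬r) = {t0, t2, t4, t7, t8}
Sat(b ∧ ¬r) = {t0, t4, t7}
Sat(¬b) = {t1, t2, t3, t8, t9}
Sat(¬b ∧ ¬r) = {t2, t8}
A[(¬b ∧ ¬r) U r]: least fixpoint, start Z0 = Sat(r) = {t1, t3, t5, t6, t9}, add states in Sat(¬b ∧ ¬r) with every successor in Z. Already a fixed point.
Sat(A[(¬b ∧ ¬r) U r]) = {t1, t3, t5, t6, t9}
A[(b ∧ ¬r) U A[(¬b ∧ ¬r) U r]]: least fixpoint, start Z0 = Sat(A[(¬b ∧ ¬r) U r]) = {t1, t3, t5, t6, t9}, add states in Sat(b ∧ ¬r) with every successor in Z. Z1 = {t1, t3, t4, t5, t6, t9}; Z2 = {t0, t1, t3, t4, t5, t6, t9}; fixed.
Sat(A[(b ∧ ¬r) U A[(¬b ∧ ¬r) U r]]) = {t0, t1, t3, t4, t5, t6, t9}
t4 ∈ Sat(A[(b ∧ ¬r) U A[(¬b ∧ ¬r) U r]]) = {t0, t1, t3, t4, t5, t6, t9}, so the formula holds at t4.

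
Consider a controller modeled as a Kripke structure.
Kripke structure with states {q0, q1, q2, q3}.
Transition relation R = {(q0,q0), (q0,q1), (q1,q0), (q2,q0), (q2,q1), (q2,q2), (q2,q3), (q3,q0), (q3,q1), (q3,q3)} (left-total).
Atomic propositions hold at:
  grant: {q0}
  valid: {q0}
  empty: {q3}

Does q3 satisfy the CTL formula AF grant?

AF grant: least fixpoint, start Z0 = {q0}, add states with every successor in Z. Z1 = {q0, q1}; fixed.
Sat(AF grant) = {q0, q1}
q3 ∉ Sat(AF grant) = {q0, q1}, so the formula does not hold at q3.

No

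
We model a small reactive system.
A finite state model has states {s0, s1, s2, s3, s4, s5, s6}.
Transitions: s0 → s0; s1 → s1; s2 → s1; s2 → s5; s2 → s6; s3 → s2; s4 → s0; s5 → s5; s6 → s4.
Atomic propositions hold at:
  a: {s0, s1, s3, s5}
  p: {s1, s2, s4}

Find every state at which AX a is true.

{s0, s1, s4, s5}

Sat(AX a) = {s : every successor in {s0, s1, s3, s5}} = {s0, s1, s4, s5}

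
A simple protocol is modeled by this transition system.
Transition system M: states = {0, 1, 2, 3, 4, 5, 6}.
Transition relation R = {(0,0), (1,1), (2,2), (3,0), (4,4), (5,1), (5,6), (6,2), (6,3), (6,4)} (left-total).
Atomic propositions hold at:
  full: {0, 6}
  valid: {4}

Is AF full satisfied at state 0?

AF full: least fixpoint, start Z0 = {0, 6}, add states with every successor in Z. Z1 = {0, 3, 6}; fixed.
Sat(AF full) = {0, 3, 6}
0 ∈ Sat(AF full) = {0, 3, 6}, so the formula holds at 0.

Yes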